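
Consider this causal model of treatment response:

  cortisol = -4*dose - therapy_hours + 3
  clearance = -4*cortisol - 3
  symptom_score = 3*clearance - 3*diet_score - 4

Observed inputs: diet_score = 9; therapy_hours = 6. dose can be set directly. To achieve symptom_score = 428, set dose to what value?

Substituting into the cortisol equation gives cortisol = -4*dose - 3.
Substituting into the clearance equation gives clearance = 16*dose + 9.
Substituting into the symptom_score equation gives symptom_score = 48*dose - 4.
Solve 48*dose - 4 = 428: dose = (428 + 4) / 48 = 9.

dose = 9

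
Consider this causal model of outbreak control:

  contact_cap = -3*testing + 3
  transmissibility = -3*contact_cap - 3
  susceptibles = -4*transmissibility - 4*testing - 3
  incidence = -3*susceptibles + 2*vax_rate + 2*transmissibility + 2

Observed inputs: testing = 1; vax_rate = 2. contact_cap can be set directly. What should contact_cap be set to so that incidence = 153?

Intervening on contact_cap fixes its value directly, overriding its dependence on testing.
Substituting into the susceptibles equation gives susceptibles = 12*contact_cap + 5.
This gives incidence = -42*contact_cap - 15.
Solve -42*contact_cap - 15 = 153: contact_cap = (153 + 15) / -42 = -4.

contact_cap = -4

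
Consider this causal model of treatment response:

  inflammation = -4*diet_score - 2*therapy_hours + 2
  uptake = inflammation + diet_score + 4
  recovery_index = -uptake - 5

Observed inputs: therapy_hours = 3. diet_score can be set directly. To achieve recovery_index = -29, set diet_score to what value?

diet_score = -8

Substituting into the inflammation equation gives inflammation = -4*diet_score - 4.
Substituting into the uptake equation gives uptake = -3*diet_score.
Substituting into the recovery_index equation gives recovery_index = 3*diet_score - 5.
Solve 3*diet_score - 5 = -29: diet_score = (-29 + 5) / 3 = -8.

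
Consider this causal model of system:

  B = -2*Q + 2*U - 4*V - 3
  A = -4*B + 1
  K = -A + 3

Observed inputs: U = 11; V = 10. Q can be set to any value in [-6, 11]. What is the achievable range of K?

-170 to -34

Substituting into the B equation gives B = -2*Q - 21.
Substituting into the A equation gives A = 8*Q + 85.
This gives K = -8*Q - 82.
Linear in Q, so extremes are at the endpoints: Q = -6 gives K = -34; Q = 11 gives K = -170.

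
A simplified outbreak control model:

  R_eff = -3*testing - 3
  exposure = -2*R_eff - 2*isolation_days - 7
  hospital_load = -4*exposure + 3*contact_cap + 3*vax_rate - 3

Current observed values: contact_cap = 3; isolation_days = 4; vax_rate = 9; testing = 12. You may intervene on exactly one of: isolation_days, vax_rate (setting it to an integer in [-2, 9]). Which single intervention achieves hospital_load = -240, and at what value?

set vax_rate = 2

Intervening on isolation_days: hospital_load = 8*isolation_days - 251. Reaching -240 requires isolation_days = 11/8, not an integer.
Intervening on vax_rate: with other inputs at their observed values, hospital_load = 3*vax_rate - 246. Solving for -240 gives vax_rate = 2, within [-2, 9].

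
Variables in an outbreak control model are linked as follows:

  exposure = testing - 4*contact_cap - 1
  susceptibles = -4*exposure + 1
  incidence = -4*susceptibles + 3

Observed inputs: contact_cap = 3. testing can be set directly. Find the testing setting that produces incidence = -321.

Substituting into the exposure equation gives exposure = testing - 13.
This gives susceptibles = -4*testing + 53.
Substituting into the incidence equation gives incidence = 16*testing - 209.
Solve 16*testing - 209 = -321: testing = (-321 + 209) / 16 = -7.

testing = -7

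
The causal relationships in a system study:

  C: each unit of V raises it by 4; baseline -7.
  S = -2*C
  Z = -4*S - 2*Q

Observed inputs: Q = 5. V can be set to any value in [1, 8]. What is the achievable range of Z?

Substituting into the S equation gives S = -8*V + 14.
Substituting into the Z equation gives Z = 32*V - 66.
Linear in V, so extremes are at the endpoints: V = 1 gives Z = -34; V = 8 gives Z = 190.

-34 to 190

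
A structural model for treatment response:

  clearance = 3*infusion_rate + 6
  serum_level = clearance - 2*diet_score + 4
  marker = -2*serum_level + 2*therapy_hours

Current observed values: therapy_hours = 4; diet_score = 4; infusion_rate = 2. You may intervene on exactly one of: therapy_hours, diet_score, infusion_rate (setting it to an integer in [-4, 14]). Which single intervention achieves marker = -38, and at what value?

set infusion_rate = 7

Intervening on therapy_hours: marker = 2*therapy_hours - 16. Reaching -38 requires therapy_hours = -11, outside [-4, 14].
Intervening on diet_score: marker = 4*diet_score - 24. Reaching -38 requires diet_score = -7/2, not an integer.
Intervening on infusion_rate: with other inputs at their observed values, marker = -6*infusion_rate + 4. Solving for -38 gives infusion_rate = 7, within [-4, 14].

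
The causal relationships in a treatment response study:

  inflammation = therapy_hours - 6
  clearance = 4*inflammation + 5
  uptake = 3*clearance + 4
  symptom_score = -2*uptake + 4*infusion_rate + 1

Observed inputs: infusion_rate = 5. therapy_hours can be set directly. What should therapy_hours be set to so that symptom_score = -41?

therapy_hours = 7

Substituting into the clearance equation gives clearance = 4*therapy_hours - 19.
Substituting into the uptake equation gives uptake = 12*therapy_hours - 53.
Substituting into the symptom_score equation gives symptom_score = -24*therapy_hours + 127.
Solve -24*therapy_hours + 127 = -41: therapy_hours = (-41 - 127) / -24 = 7.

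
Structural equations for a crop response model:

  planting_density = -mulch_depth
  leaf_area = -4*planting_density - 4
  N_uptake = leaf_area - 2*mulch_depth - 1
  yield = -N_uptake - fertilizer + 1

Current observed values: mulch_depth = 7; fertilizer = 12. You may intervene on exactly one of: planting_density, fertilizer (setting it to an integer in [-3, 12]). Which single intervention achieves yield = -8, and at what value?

set fertilizer = 0

Intervening on planting_density: yield = 4*planting_density + 8. Reaching -8 requires planting_density = -4, outside [-3, 12].
Intervening on fertilizer: with other inputs at their observed values, yield = -fertilizer - 8. Solving for -8 gives fertilizer = 0, within [-3, 12].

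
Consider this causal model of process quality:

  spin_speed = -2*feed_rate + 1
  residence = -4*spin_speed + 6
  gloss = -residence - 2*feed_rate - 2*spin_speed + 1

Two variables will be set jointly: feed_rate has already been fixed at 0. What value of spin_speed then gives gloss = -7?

With feed_rate held at 0:
Intervening on spin_speed fixes its value directly, overriding its dependence on feed_rate.
Substituting into the gloss equation gives gloss = 2*spin_speed - 5.
Solve 2*spin_speed - 5 = -7: spin_speed = (-7 + 5) / 2 = -1.

spin_speed = -1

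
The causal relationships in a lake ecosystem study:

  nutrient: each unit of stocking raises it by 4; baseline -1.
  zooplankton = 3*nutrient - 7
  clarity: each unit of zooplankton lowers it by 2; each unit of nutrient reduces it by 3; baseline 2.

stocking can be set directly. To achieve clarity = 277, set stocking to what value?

Substituting into the zooplankton equation gives zooplankton = 12*stocking - 10.
clarity becomes -36*stocking + 25.
Solve -36*stocking + 25 = 277: stocking = (277 - 25) / -36 = -7.

stocking = -7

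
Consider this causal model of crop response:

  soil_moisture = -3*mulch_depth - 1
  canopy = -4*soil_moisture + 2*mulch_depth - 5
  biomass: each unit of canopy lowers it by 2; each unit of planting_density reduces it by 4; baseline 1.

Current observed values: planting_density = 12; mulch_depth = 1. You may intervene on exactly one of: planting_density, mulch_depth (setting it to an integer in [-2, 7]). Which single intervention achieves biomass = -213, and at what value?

Intervening on planting_density: biomass = -4*planting_density - 25. Reaching -213 requires planting_density = 47, outside [-2, 7].
Intervening on mulch_depth: with other inputs at their observed values, biomass = -28*mulch_depth - 45. Solving for -213 gives mulch_depth = 6, within [-2, 7].

set mulch_depth = 6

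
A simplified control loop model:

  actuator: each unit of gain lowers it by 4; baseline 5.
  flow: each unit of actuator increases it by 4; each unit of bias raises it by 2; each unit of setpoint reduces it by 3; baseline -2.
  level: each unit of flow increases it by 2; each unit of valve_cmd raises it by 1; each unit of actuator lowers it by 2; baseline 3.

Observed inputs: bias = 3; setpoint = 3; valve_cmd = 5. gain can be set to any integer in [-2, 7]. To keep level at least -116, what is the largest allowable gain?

Substituting into the flow equation gives flow = -16*gain + 15.
Substituting into the level equation gives level = -24*gain + 28.
Require -24*gain + 28 ≥ -116, so gain ≤ 6.
The largest integer in [-2, 7] satisfying this is 6.

gain = 6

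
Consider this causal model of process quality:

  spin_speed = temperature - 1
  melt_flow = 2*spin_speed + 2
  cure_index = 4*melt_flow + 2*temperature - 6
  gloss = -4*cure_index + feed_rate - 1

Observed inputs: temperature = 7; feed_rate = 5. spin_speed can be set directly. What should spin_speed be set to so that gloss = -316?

Intervening on spin_speed fixes its value directly, overriding its dependence on temperature.
Substituting into the cure_index equation gives cure_index = 8*spin_speed + 16.
Substituting into the gloss equation gives gloss = -32*spin_speed - 60.
Solve -32*spin_speed - 60 = -316: spin_speed = (-316 + 60) / -32 = 8.

spin_speed = 8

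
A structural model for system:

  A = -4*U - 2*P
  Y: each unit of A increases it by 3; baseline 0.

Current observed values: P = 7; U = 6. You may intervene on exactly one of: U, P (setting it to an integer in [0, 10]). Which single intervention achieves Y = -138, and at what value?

Intervening on U: with other inputs at their observed values, Y = -12*U - 42. Solving for -138 gives U = 8, within [0, 10].
Intervening on P: Y = -6*P - 72. Reaching -138 requires P = 11, outside [0, 10].

set U = 8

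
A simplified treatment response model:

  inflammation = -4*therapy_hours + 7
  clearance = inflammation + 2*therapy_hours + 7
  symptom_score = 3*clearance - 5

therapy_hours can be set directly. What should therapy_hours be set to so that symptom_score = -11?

Substituting into the clearance equation gives clearance = -2*therapy_hours + 14.
This gives symptom_score = -6*therapy_hours + 37.
Solve -6*therapy_hours + 37 = -11: therapy_hours = (-11 - 37) / -6 = 8.

therapy_hours = 8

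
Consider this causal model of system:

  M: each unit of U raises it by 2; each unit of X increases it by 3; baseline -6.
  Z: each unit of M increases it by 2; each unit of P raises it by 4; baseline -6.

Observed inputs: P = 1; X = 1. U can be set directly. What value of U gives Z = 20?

Substituting into the M equation gives M = 2*U - 3.
Z becomes 4*U - 8.
Solve 4*U - 8 = 20: U = (20 + 8) / 4 = 7.

U = 7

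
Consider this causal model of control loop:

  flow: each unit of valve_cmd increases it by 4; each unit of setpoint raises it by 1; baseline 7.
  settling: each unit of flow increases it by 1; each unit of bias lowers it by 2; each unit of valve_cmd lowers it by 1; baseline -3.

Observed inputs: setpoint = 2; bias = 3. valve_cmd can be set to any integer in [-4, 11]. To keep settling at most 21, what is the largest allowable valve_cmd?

valve_cmd = 7

Substituting into the flow equation gives flow = 4*valve_cmd + 9.
So settling = 3*valve_cmd.
Require 3*valve_cmd ≤ 21, so valve_cmd ≤ 7.
The largest integer in [-4, 11] satisfying this is 7.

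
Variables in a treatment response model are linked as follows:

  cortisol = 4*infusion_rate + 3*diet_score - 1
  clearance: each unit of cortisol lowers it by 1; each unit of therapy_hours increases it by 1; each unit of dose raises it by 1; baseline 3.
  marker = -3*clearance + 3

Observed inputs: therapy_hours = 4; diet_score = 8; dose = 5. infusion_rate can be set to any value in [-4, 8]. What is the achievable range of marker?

Substituting into the cortisol equation gives cortisol = 4*infusion_rate + 23.
Substituting into the clearance equation gives clearance = -4*infusion_rate - 11.
So marker = 12*infusion_rate + 36.
Linear in infusion_rate, so extremes are at the endpoints: infusion_rate = -4 gives marker = -12; infusion_rate = 8 gives marker = 132.

-12 to 132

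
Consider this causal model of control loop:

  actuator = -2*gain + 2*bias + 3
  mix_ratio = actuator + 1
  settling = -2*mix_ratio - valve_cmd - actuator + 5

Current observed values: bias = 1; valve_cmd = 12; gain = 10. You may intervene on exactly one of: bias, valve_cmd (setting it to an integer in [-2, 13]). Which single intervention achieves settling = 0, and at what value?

set bias = 7

Intervening on bias: with other inputs at their observed values, settling = -6*bias + 42. Solving for 0 gives bias = 7, within [-2, 13].
Intervening on valve_cmd: settling = -valve_cmd + 48. Reaching 0 requires valve_cmd = 48, outside [-2, 13].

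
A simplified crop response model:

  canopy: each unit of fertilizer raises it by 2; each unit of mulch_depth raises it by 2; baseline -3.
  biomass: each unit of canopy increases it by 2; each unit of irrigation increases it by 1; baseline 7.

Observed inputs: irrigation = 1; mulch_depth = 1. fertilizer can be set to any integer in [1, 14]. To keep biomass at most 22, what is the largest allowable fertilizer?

fertilizer = 4

Substituting into the canopy equation gives canopy = 2*fertilizer - 1.
Substituting into the biomass equation gives biomass = 4*fertilizer + 6.
Require 4*fertilizer + 6 ≤ 22, so fertilizer ≤ 4.
The largest integer in [1, 14] satisfying this is 4.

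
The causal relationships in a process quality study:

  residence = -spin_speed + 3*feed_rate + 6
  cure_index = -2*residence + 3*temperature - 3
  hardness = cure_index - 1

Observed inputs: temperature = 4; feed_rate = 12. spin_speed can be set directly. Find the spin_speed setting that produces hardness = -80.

spin_speed = -2

Substituting into the residence equation gives residence = -spin_speed + 42.
This gives cure_index = 2*spin_speed - 75.
Substituting into the hardness equation gives hardness = 2*spin_speed - 76.
Solve 2*spin_speed - 76 = -80: spin_speed = (-80 + 76) / 2 = -2.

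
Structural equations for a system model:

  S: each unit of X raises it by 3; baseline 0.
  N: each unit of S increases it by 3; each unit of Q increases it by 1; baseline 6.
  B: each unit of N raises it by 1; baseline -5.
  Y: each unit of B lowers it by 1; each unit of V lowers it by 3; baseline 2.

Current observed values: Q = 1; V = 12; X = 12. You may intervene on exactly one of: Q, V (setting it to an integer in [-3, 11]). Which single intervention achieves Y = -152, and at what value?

set Q = 9

Intervening on Q: with other inputs at their observed values, Y = -Q - 143. Solving for -152 gives Q = 9, within [-3, 11].
Intervening on V: Y = -3*V - 108. Reaching -152 requires V = 44/3, not an integer.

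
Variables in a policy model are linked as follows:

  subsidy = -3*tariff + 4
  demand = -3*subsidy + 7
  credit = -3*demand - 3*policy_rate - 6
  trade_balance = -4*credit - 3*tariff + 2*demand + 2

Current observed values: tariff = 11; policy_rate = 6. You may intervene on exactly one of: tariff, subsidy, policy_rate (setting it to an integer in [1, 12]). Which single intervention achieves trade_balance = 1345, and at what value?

Intervening on tariff: trade_balance = 123*tariff + 28. Reaching 1345 requires tariff = 439/41, not an integer.
Intervening on subsidy: trade_balance = -42*subsidy + 163. Reaching 1345 requires subsidy = -197/7, not an integer.
Intervening on policy_rate: with other inputs at their observed values, trade_balance = 12*policy_rate + 1309. Solving for 1345 gives policy_rate = 3, within [1, 12].

set policy_rate = 3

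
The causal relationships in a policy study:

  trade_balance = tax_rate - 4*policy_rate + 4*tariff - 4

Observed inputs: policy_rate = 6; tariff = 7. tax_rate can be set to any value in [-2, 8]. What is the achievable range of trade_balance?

Substituting into the trade_balance equation gives trade_balance = tax_rate.
Linear in tax_rate, so extremes are at the endpoints: tax_rate = -2 gives trade_balance = -2; tax_rate = 8 gives trade_balance = 8.

-2 to 8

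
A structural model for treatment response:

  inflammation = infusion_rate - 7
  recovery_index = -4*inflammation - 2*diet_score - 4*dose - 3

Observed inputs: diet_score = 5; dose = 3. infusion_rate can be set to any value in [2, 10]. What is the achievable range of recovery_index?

-37 to -5

Substituting into the recovery_index equation gives recovery_index = -4*infusion_rate + 3.
Linear in infusion_rate, so extremes are at the endpoints: infusion_rate = 2 gives recovery_index = -5; infusion_rate = 10 gives recovery_index = -37.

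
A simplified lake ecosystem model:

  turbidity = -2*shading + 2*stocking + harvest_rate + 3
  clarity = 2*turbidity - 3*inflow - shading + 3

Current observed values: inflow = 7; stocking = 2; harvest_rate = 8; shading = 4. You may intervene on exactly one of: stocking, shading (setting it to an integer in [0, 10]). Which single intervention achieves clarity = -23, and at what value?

set shading = 7

Intervening on stocking: clarity = 4*stocking - 16. Reaching -23 requires stocking = -7/4, not an integer.
Intervening on shading: with other inputs at their observed values, clarity = -5*shading + 12. Solving for -23 gives shading = 7, within [0, 10].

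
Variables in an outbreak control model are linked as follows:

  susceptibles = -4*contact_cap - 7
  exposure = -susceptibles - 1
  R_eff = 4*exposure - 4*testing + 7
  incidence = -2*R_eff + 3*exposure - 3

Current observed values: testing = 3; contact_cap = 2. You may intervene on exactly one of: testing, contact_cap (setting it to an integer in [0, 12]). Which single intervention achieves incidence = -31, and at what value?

set testing = 7

Intervening on testing: with other inputs at their observed values, incidence = 8*testing - 87. Solving for -31 gives testing = 7, within [0, 12].
Intervening on contact_cap: incidence = -20*contact_cap - 23. Reaching -31 requires contact_cap = 2/5, not an integer.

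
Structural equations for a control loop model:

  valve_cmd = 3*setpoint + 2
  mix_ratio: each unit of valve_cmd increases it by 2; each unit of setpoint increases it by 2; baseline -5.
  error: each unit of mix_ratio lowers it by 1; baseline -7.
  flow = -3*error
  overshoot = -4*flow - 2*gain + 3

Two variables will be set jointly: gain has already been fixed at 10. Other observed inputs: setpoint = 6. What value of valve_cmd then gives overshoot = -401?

valve_cmd = 9

With gain held at 10:
Intervening on valve_cmd fixes its value directly, overriding its dependence on setpoint.
Substituting into the mix_ratio equation gives mix_ratio = 2*valve_cmd + 7.
error becomes -2*valve_cmd - 14.
Substituting into the flow equation gives flow = 6*valve_cmd + 42.
This gives overshoot = -24*valve_cmd - 185.
Solve -24*valve_cmd - 185 = -401: valve_cmd = (-401 + 185) / -24 = 9.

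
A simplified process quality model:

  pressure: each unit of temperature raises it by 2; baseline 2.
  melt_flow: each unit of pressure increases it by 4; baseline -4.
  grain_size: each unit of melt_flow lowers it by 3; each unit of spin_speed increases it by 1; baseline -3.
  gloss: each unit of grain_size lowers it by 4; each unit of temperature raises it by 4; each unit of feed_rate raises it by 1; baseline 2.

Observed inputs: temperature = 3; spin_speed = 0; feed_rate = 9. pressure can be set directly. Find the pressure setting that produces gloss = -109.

Intervening on pressure fixes its value directly, overriding its dependence on temperature.
Substituting into the grain_size equation gives grain_size = -12*pressure + 9.
Substituting into the gloss equation gives gloss = 48*pressure - 13.
Solve 48*pressure - 13 = -109: pressure = (-109 + 13) / 48 = -2.

pressure = -2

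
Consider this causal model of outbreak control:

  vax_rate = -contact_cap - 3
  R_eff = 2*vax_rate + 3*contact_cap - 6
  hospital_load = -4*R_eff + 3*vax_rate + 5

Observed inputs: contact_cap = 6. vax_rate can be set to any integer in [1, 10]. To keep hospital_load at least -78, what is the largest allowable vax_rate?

Intervening on vax_rate fixes its value directly, overriding its dependence on contact_cap.
Substituting into the R_eff equation gives R_eff = 2*vax_rate + 12.
Substituting into the hospital_load equation gives hospital_load = -5*vax_rate - 43.
Require -5*vax_rate - 43 ≥ -78, so vax_rate ≤ 7.
The largest integer in [1, 10] satisfying this is 7.

vax_rate = 7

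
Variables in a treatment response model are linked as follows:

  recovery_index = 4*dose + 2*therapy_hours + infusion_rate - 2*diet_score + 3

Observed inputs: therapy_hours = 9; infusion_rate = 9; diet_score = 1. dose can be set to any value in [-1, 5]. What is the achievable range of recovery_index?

Substituting into the recovery_index equation gives recovery_index = 4*dose + 28.
Linear in dose, so extremes are at the endpoints: dose = -1 gives recovery_index = 24; dose = 5 gives recovery_index = 48.

24 to 48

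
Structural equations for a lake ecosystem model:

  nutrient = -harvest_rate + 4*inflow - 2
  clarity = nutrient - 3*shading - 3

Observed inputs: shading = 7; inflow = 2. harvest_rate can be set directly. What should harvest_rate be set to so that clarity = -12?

Substituting into the nutrient equation gives nutrient = -harvest_rate + 6.
This gives clarity = -harvest_rate - 18.
Solve -harvest_rate - 18 = -12: harvest_rate = (-12 + 18) / -1 = -6.

harvest_rate = -6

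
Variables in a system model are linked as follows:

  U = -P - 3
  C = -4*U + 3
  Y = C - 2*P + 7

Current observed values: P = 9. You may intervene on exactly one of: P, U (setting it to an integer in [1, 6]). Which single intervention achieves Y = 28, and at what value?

Intervening on P: with other inputs at their observed values, Y = 2*P + 22. Solving for 28 gives P = 3, within [1, 6].
Intervening on U: Y = -4*U - 8. Reaching 28 requires U = -9, outside [1, 6].

set P = 3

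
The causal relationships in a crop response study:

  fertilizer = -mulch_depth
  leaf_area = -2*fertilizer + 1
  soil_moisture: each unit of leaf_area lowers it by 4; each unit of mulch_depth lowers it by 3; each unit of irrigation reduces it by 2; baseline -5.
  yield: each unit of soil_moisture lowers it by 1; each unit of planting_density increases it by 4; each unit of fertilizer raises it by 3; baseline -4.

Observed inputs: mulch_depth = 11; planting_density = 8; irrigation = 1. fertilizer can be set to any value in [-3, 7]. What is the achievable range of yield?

37 to 87

Intervening on fertilizer fixes its value directly, overriding its dependence on mulch_depth.
Substituting into the soil_moisture equation gives soil_moisture = 8*fertilizer - 44.
Substituting into the yield equation gives yield = -5*fertilizer + 72.
Linear in fertilizer, so extremes are at the endpoints: fertilizer = -3 gives yield = 87; fertilizer = 7 gives yield = 37.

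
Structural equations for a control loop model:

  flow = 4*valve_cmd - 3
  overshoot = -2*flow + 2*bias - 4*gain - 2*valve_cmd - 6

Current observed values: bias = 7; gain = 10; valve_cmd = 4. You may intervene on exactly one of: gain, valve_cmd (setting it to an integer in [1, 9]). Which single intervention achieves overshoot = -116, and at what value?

Intervening on gain: overshoot = -4*gain - 26. Reaching -116 requires gain = 45/2, not an integer.
Intervening on valve_cmd: with other inputs at their observed values, overshoot = -10*valve_cmd - 26. Solving for -116 gives valve_cmd = 9, within [1, 9].

set valve_cmd = 9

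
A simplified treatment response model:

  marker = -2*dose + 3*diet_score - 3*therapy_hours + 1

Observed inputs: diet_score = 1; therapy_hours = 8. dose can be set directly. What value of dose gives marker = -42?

Substituting into the marker equation gives marker = -2*dose - 20.
Solve -2*dose - 20 = -42: dose = (-42 + 20) / -2 = 11.

dose = 11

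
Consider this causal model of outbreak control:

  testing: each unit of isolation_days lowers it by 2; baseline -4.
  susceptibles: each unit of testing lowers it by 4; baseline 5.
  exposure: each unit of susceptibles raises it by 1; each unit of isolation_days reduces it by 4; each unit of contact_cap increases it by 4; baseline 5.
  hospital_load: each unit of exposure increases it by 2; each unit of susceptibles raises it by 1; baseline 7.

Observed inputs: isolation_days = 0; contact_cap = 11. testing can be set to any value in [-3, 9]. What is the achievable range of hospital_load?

12 to 156

Intervening on testing fixes its value directly, overriding its dependence on isolation_days.
Substituting into the exposure equation gives exposure = -4*testing + 54.
Substituting into the hospital_load equation gives hospital_load = -12*testing + 120.
Linear in testing, so extremes are at the endpoints: testing = -3 gives hospital_load = 156; testing = 9 gives hospital_load = 12.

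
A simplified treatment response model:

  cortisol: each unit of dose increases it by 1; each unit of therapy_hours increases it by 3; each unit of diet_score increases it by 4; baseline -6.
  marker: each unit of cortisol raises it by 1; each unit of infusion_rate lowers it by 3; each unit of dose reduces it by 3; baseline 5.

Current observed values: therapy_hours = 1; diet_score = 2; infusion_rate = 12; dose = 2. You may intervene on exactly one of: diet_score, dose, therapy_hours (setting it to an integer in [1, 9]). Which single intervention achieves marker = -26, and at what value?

set diet_score = 3

Intervening on diet_score: with other inputs at their observed values, marker = 4*diet_score - 38. Solving for -26 gives diet_score = 3, within [1, 9].
Intervening on dose: marker = -2*dose - 26. Reaching -26 requires dose = 0, outside [1, 9].
Intervening on therapy_hours: marker = 3*therapy_hours - 33. Reaching -26 requires therapy_hours = 7/3, not an integer.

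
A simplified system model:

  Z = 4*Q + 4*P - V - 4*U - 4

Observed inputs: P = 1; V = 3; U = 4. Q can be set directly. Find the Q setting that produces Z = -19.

Q = 0

Substituting into the Z equation gives Z = 4*Q - 19.
Solve 4*Q - 19 = -19: Q = (-19 + 19) / 4 = 0.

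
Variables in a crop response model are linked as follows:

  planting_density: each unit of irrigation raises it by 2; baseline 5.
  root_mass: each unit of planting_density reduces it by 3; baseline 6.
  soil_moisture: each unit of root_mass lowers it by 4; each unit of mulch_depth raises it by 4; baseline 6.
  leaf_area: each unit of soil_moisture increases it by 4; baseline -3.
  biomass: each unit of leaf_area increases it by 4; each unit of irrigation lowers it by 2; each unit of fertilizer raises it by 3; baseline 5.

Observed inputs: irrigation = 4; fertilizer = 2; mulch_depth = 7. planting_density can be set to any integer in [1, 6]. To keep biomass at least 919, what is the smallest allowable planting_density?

Intervening on planting_density fixes its value directly, overriding its dependence on irrigation.
Substituting into the soil_moisture equation gives soil_moisture = 12*planting_density + 10.
Substituting into the leaf_area equation gives leaf_area = 48*planting_density + 37.
biomass becomes 192*planting_density + 151.
Require 192*planting_density + 151 ≥ 919, so planting_density ≥ 4.
The smallest integer in [1, 6] satisfying this is 4.

planting_density = 4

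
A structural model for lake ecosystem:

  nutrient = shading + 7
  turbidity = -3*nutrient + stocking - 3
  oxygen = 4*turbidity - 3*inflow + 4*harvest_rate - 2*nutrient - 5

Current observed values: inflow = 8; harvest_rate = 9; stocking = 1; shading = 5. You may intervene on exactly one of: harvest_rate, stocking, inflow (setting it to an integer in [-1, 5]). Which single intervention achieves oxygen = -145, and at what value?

Intervening on harvest_rate: oxygen = 4*harvest_rate - 205. Reaching -145 requires harvest_rate = 15, outside [-1, 5].
Intervening on stocking: oxygen = 4*stocking - 173. Reaching -145 requires stocking = 7, outside [-1, 5].
Intervening on inflow: with other inputs at their observed values, oxygen = -3*inflow - 145. Solving for -145 gives inflow = 0, within [-1, 5].

set inflow = 0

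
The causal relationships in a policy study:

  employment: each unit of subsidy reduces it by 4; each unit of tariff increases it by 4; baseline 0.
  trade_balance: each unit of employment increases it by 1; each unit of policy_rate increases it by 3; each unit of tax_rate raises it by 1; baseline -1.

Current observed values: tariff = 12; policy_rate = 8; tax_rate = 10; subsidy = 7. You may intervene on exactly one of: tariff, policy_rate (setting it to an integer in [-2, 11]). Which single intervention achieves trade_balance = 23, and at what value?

set policy_rate = -2

Intervening on tariff: trade_balance = 4*tariff + 5. Reaching 23 requires tariff = 9/2, not an integer.
Intervening on policy_rate: with other inputs at their observed values, trade_balance = 3*policy_rate + 29. Solving for 23 gives policy_rate = -2, within [-2, 11].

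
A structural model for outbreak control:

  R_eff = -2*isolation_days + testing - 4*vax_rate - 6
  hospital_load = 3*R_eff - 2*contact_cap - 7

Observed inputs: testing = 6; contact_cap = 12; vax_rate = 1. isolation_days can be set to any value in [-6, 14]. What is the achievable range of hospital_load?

-127 to -7

Substituting into the R_eff equation gives R_eff = -2*isolation_days - 4.
This gives hospital_load = -6*isolation_days - 43.
Linear in isolation_days, so extremes are at the endpoints: isolation_days = -6 gives hospital_load = -7; isolation_days = 14 gives hospital_load = -127.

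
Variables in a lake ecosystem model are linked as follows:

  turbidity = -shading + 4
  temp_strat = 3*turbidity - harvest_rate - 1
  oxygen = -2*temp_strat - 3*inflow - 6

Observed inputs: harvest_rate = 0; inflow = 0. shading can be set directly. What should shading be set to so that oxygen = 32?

shading = 10

Substituting into the temp_strat equation gives temp_strat = -3*shading + 11.
Substituting into the oxygen equation gives oxygen = 6*shading - 28.
Solve 6*shading - 28 = 32: shading = (32 + 28) / 6 = 10.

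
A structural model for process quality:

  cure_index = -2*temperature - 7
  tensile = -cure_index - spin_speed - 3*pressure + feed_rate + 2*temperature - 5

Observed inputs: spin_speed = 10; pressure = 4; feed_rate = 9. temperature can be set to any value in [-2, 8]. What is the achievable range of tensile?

Substituting into the tensile equation gives tensile = 4*temperature - 11.
Linear in temperature, so extremes are at the endpoints: temperature = -2 gives tensile = -19; temperature = 8 gives tensile = 21.

-19 to 21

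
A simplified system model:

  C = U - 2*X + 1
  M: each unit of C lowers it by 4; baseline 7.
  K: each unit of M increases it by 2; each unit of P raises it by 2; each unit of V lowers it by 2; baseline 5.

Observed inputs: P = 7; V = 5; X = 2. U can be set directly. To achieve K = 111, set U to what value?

U = -8

Substituting into the C equation gives C = U - 3.
M becomes -4*U + 19.
K becomes -8*U + 47.
Solve -8*U + 47 = 111: U = (111 - 47) / -8 = -8.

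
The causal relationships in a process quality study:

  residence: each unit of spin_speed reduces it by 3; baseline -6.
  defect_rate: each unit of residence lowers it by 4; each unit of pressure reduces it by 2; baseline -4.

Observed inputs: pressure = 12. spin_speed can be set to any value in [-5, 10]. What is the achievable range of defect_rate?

Substituting into the defect_rate equation gives defect_rate = 12*spin_speed - 4.
Linear in spin_speed, so extremes are at the endpoints: spin_speed = -5 gives defect_rate = -64; spin_speed = 10 gives defect_rate = 116.

-64 to 116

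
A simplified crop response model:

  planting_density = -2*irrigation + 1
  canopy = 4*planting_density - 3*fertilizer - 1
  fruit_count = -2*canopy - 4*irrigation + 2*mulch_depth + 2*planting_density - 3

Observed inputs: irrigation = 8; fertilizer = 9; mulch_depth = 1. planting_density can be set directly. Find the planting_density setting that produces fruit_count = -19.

Intervening on planting_density fixes its value directly, overriding its dependence on irrigation.
Substituting into the canopy equation gives canopy = 4*planting_density - 28.
This gives fruit_count = -6*planting_density + 23.
Solve -6*planting_density + 23 = -19: planting_density = (-19 - 23) / -6 = 7.

planting_density = 7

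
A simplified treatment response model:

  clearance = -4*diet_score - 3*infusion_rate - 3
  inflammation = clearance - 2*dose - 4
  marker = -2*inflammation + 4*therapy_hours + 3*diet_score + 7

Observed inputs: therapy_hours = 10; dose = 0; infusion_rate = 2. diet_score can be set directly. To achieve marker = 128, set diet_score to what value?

Substituting into the clearance equation gives clearance = -4*diet_score - 9.
This gives inflammation = -4*diet_score - 13.
marker becomes 11*diet_score + 73.
Solve 11*diet_score + 73 = 128: diet_score = (128 - 73) / 11 = 5.

diet_score = 5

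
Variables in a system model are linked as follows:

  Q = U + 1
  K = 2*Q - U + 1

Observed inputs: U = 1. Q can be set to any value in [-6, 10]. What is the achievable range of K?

-12 to 20

Intervening on Q fixes its value directly, overriding its dependence on U.
Substituting into the K equation gives K = 2*Q.
Linear in Q, so extremes are at the endpoints: Q = -6 gives K = -12; Q = 10 gives K = 20.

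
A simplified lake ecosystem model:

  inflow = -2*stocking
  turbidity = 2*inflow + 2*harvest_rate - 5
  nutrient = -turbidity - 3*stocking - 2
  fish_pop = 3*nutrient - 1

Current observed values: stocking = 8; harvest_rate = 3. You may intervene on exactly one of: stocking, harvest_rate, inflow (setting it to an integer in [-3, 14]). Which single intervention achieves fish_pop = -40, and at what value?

Intervening on stocking: fish_pop = 3*stocking - 10. Reaching -40 requires stocking = -10, outside [-3, 14].
Intervening on harvest_rate: with other inputs at their observed values, fish_pop = -6*harvest_rate + 32. Solving for -40 gives harvest_rate = 12, within [-3, 14].
Intervening on inflow: fish_pop = -6*inflow - 82. Reaching -40 requires inflow = -7, outside [-3, 14].

set harvest_rate = 12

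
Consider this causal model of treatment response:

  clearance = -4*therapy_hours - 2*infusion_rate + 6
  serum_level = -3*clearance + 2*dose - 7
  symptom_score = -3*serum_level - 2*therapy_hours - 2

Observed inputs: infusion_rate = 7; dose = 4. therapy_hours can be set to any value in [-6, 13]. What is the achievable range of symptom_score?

-571 to 151

Substituting into the clearance equation gives clearance = -4*therapy_hours - 8.
This gives serum_level = 12*therapy_hours + 25.
Substituting into the symptom_score equation gives symptom_score = -38*therapy_hours - 77.
Linear in therapy_hours, so extremes are at the endpoints: therapy_hours = -6 gives symptom_score = 151; therapy_hours = 13 gives symptom_score = -571.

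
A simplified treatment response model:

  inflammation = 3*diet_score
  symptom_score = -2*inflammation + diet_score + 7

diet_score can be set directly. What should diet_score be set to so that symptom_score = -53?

diet_score = 12

Substituting into the symptom_score equation gives symptom_score = -5*diet_score + 7.
Solve -5*diet_score + 7 = -53: diet_score = (-53 - 7) / -5 = 12.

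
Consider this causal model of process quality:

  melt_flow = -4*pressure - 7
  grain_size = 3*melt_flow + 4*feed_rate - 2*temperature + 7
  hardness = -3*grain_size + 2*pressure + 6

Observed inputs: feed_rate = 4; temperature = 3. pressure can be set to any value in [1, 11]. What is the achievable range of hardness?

Substituting into the grain_size equation gives grain_size = -12*pressure - 4.
Substituting into the hardness equation gives hardness = 38*pressure + 18.
Linear in pressure, so extremes are at the endpoints: pressure = 1 gives hardness = 56; pressure = 11 gives hardness = 436.

56 to 436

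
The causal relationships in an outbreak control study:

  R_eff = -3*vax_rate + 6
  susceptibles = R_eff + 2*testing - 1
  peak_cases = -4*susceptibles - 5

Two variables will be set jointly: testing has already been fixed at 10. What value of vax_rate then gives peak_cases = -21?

With testing held at 10:
Substituting into the susceptibles equation gives susceptibles = -3*vax_rate + 25.
Substituting into the peak_cases equation gives peak_cases = 12*vax_rate - 105.
Solve 12*vax_rate - 105 = -21: vax_rate = (-21 + 105) / 12 = 7.

vax_rate = 7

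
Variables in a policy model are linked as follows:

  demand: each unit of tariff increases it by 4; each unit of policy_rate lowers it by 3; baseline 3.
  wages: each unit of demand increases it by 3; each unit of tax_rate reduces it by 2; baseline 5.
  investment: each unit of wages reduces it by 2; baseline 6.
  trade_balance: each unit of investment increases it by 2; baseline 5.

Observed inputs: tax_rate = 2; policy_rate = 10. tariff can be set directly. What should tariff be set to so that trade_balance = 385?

tariff = -1

Substituting into the demand equation gives demand = 4*tariff - 27.
So wages = 12*tariff - 80.
Substituting into the investment equation gives investment = -24*tariff + 166.
So trade_balance = -48*tariff + 337.
Solve -48*tariff + 337 = 385: tariff = (385 - 337) / -48 = -1.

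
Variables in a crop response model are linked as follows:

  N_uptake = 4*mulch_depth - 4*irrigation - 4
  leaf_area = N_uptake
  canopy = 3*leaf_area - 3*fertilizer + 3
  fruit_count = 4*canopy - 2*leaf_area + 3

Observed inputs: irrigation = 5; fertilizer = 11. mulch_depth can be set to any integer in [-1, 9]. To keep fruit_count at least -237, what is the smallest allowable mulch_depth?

Substituting into the N_uptake equation gives N_uptake = 4*mulch_depth - 24.
So leaf_area = 4*mulch_depth - 24.
Substituting into the canopy equation gives canopy = 12*mulch_depth - 102.
fruit_count becomes 40*mulch_depth - 357.
Require 40*mulch_depth - 357 ≥ -237, so mulch_depth ≥ 3.
The smallest integer in [-1, 9] satisfying this is 3.

mulch_depth = 3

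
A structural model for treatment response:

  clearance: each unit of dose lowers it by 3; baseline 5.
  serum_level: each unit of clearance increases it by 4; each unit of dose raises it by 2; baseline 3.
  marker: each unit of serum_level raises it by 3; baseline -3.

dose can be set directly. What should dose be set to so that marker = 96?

Substituting into the serum_level equation gives serum_level = -10*dose + 23.
marker becomes -30*dose + 66.
Solve -30*dose + 66 = 96: dose = (96 - 66) / -30 = -1.

dose = -1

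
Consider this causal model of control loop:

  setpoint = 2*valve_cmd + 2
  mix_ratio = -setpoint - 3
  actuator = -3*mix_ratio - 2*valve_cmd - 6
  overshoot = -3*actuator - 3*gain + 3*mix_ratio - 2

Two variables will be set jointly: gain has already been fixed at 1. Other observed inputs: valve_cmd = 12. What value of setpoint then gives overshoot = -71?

With gain held at 1:
Intervening on setpoint fixes its value directly, overriding its dependence on valve_cmd.
Substituting into the actuator equation gives actuator = 3*setpoint - 21.
overshoot becomes -12*setpoint + 49.
Solve -12*setpoint + 49 = -71: setpoint = (-71 - 49) / -12 = 10.

setpoint = 10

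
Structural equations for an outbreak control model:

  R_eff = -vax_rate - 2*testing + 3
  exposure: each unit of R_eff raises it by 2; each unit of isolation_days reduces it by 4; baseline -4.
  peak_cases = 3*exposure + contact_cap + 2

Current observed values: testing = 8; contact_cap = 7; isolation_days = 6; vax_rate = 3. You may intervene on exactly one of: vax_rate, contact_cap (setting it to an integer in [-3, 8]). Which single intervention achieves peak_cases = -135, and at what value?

Intervening on vax_rate: with other inputs at their observed values, peak_cases = -6*vax_rate - 153. Solving for -135 gives vax_rate = -3, within [-3, 8].
Intervening on contact_cap: peak_cases = contact_cap - 178. Reaching -135 requires contact_cap = 43, outside [-3, 8].

set vax_rate = -3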